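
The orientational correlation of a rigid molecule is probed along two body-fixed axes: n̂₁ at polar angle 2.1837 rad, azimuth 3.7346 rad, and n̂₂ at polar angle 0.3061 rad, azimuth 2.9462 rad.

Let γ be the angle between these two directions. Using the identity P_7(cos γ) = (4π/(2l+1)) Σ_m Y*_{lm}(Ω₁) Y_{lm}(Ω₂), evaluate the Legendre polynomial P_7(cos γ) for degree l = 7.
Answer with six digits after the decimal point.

Summing Y*_{l m}(θ₁,φ₁)·Y_{l m}(θ₂,φ₂) over m ∈ [−7, 7]; prefactor 4π/(2·7+1) = 0.837758:
  [-7]  conj(Y_{7,-7})(Ω₁) = 0.06522 + 0.10372j ; Y_{7,-7}(Ω₂) = -0.00002 - 0.00011j ; Δ = 0.00001 - 0.00001j
  [-6]  conj(Y_{7,-6})(Ω₁) = 0.29484 + 0.13041j ; Y_{7,-6}(Ω₂) = 0.00052 + 0.00123j ; Δ = -0.00001 + 0.00043j
  [-5]  conj(Y_{7,-5})(Ω₁) = 0.43676 - 0.07792j ; Y_{7,-5}(Ω₂) = -0.00552 - 0.00818j ; Δ = -0.00305 - 0.00314j
  [-4]  conj(Y_{7,-4})(Ω₁) = 0.17670 - 0.17119j ; Y_{7,-4}(Ω₂) = 0.03612 + 0.03585j ; Δ = 0.01252 + 0.00015j
  [-3]  conj(Y_{7,-3})(Ω₁) = -0.03982 + 0.18848j ; Y_{7,-3}(Ω₂) = -0.15435 - 0.10249j ; Δ = 0.02546 - 0.02501j
  [-2]  conj(Y_{7,-2})(Ω₁) = 0.12978 + 0.32046j ; Y_{7,-2}(Ω₂) = 0.41582 + 0.17131j ; Δ = -0.00093 + 0.15549j
  [-1]  conj(Y_{7,-1})(Ω₁) = -0.04396 - 0.02963j ; Y_{7,-1}(Ω₂) = -0.58497 - 0.11578j ; Δ = 0.02229 + 0.02242j
  [+0]  conj(Y_{7,0})(Ω₁) = -0.34948 + 0.00000j ; Y_{7,0}(Ω₂) = 0.06267 + 0.00000j ; Δ = -0.02190 + 0.00000j
  [+1]  conj(Y_{7,1})(Ω₁) = 0.04396 - 0.02963j ; Y_{7,1}(Ω₂) = 0.58497 - 0.11578j ; Δ = 0.02229 - 0.02242j
  [+2]  conj(Y_{7,2})(Ω₁) = 0.12978 - 0.32046j ; Y_{7,2}(Ω₂) = 0.41582 - 0.17131j ; Δ = -0.00093 - 0.15549j
  [+3]  conj(Y_{7,3})(Ω₁) = 0.03982 + 0.18848j ; Y_{7,3}(Ω₂) = 0.15435 - 0.10249j ; Δ = 0.02546 + 0.02501j
  [+4]  conj(Y_{7,4})(Ω₁) = 0.17670 + 0.17119j ; Y_{7,4}(Ω₂) = 0.03612 - 0.03585j ; Δ = 0.01252 - 0.00015j
  [+5]  conj(Y_{7,5})(Ω₁) = -0.43676 - 0.07792j ; Y_{7,5}(Ω₂) = 0.00552 - 0.00818j ; Δ = -0.00305 + 0.00314j
  [+6]  conj(Y_{7,6})(Ω₁) = 0.29484 - 0.13041j ; Y_{7,6}(Ω₂) = 0.00052 - 0.00123j ; Δ = -0.00001 - 0.00043j
  [+7]  conj(Y_{7,7})(Ω₁) = -0.06522 + 0.10372j ; Y_{7,7}(Ω₂) = 0.00002 - 0.00011j ; Δ = 0.00001 + 0.00001j
Σ over m = 0.09068 + 0.00000j; ×(4π/15) → 0.07597 + 0.00000j. Real part: 0.075968

0.075968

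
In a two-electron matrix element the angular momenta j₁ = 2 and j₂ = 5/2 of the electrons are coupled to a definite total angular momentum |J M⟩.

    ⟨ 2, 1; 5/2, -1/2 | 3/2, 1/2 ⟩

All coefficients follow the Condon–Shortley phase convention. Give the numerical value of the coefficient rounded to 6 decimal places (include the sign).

-0.487950

√[4·3!1!2!/7! · 3!1!2!3!2!1!] = √(48/35)
  +(−1)^0/∏(0,3,1,2,0,0)! = 1/12  (running 1/12)
  +(−1)^1/∏(1,2,0,1,1,1)! = -1/2  (running -5/12)
⟨..|..⟩ = √(48/35)·(-5/12) = -0.487950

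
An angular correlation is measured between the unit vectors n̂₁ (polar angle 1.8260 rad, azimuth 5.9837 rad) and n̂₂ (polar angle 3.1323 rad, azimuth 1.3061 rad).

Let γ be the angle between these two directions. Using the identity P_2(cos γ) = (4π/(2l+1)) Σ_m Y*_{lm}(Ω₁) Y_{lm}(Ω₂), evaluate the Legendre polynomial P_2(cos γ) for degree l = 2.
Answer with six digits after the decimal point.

Addition theorem: P_2(cos γ) = (4π/5) Σ_m Y*_{lm}(Ω₁) Y_{lm}(Ω₂), m = −2…2:
  term(m=-2) = -0.00001 + 0.00000j   from Y*(Ω₁)=0.29870 - 0.20390j, Y(Ω₂)=-0.00003 - 0.00002j
  term(m=-1) = -0.00005 - 0.00135j   from Y*(Ω₁)=-0.18031 + 0.05567j, Y(Ω₂)=-0.00188 + 0.00693j
  term(m=+0) = -0.16089 + 0.00000j   from Y*(Ω₁)=-0.25509 + 0.00000j, Y(Ω₂)=0.63070 + 0.00000j
  term(m=+1) = -0.00005 + 0.00135j   from Y*(Ω₁)=0.18031 + 0.05567j, Y(Ω₂)=0.00188 + 0.00693j
  term(m=+2) = -0.00001 - 0.00000j   from Y*(Ω₁)=0.29870 + 0.20390j, Y(Ω₂)=-0.00003 + 0.00002j
Σ over m = -0.16101 - 0.00000j; ×(4π/5) → -0.40465 - 0.00000j. Real part: -0.404654

-0.404654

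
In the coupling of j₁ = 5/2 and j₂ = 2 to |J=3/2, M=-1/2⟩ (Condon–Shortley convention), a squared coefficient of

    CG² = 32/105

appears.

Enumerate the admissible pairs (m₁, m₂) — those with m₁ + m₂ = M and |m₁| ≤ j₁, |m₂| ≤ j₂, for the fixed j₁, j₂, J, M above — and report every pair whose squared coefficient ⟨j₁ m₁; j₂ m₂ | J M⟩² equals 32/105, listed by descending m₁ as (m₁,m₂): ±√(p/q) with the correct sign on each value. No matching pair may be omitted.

Admissible pairs with m₁+m₂ = M = -1/2: (-5/2,2), (-3/2,1), (-1/2,0), (1/2,-1), (3/2,-2)
  (m₁,m₂)=(3/2,-2): CG² = 32/105, CG = +√(32/105)   ← matches the target
  (m₁,m₂)=(1/2,-1): CG² = 5/21, CG = −√(5/21)
  (m₁,m₂)=(-1/2,0): CG² = 2/35, CG = +√(2/35)
  (m₁,m₂)=(-3/2,1): CG² = 2/105, CG = +√(2/105)
  (m₁,m₂)=(-5/2,2): CG² = 8/21, CG = −√(8/21)
Pairs with CG² = 32/105: (3/2,-2): +√(32/105)

(3/2,-2): +√(32/105)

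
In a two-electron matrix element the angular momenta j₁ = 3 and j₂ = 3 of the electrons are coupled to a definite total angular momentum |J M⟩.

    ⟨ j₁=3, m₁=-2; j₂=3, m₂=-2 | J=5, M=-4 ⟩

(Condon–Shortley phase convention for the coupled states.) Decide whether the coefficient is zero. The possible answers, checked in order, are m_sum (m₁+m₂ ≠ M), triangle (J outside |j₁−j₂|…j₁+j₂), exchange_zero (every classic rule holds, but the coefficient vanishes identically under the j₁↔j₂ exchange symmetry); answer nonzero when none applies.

m-sum: m₁+m₂ = -2+(-2) = -4, M = -4  ✓
triangle: |j₁−j₂| = 0 ≤ J = 5 ≤ j₁+j₂ = 6  ✓
exchange: j₁=j₂ and m₁=m₂, and (−1)^(j₁+j₂−J) = (−1)^1 = −1 forces ⟨j₁m₁;j₂m₂|JM⟩ = −⟨j₂m₂;j₁m₁|JM⟩ = −⟨j₁m₁;j₂m₂|JM⟩ ⇒ the coefficient vanishes identically
Racah sum check: Σ_k collapses to 0 ⇒ CG = 0

exchange_zero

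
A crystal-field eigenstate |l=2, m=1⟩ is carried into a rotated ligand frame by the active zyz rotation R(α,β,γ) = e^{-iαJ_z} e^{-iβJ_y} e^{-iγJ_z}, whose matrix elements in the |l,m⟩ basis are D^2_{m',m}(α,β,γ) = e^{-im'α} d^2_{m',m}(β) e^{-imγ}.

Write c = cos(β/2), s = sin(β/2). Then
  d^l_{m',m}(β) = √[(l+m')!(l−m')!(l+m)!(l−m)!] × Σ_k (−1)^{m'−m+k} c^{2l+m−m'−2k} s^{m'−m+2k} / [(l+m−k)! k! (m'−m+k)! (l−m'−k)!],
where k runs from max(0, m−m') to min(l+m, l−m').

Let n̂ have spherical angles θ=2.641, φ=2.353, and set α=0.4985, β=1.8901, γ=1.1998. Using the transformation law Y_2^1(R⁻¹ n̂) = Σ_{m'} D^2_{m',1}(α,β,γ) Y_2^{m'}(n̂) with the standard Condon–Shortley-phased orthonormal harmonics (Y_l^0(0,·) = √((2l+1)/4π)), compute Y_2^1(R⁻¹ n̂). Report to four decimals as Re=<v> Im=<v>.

Need the full column D^2_{m',1} for m'=−2..2 at α=0.4985, β=1.8901, γ=1.1998.
cos(β/2)=0.585702, sin(β/2)=0.810526
d^2_{-2,1}: single k=3 term ⇒ +0.623747;  D = +0.610964-0.125631i
d^2_{-1,1}: k∈[2..3] ⇒ +0.676097 -0.431587 = +0.244511;  D = +0.186807-0.157761i
d^2_{0,1}: k∈[1..2] ⇒ +0.398909 -0.763930 = -0.365022;  D = -0.132336+0.340188i
d^2_{1,1}: k∈[0..1] ⇒ +0.117681 -0.676097 = -0.558416;  D = +0.071007+0.553883i
d^2_{2,1}: single k=0 term ⇒ -0.325708;  D = +0.190836+0.263945i
Y_2^{m'}(θ=2.641,φ=2.353) and Σ D·Y over m':
  (+0.6110-0.1256i)·(-0.0006+0.0890i)  (+0.1868-0.1578i)·(+0.2293+0.2307i)  (-0.1323+0.3402i)·(+0.4128+0.0000i)  (+0.0710+0.5539i)·(-0.2293+0.2307i)  (+0.1908+0.2639i)·(-0.0006-0.0890i)
Y_2^1(R⁻¹ n̂) = -0.085279+0.074070i

Re=-0.0853 Im=0.0741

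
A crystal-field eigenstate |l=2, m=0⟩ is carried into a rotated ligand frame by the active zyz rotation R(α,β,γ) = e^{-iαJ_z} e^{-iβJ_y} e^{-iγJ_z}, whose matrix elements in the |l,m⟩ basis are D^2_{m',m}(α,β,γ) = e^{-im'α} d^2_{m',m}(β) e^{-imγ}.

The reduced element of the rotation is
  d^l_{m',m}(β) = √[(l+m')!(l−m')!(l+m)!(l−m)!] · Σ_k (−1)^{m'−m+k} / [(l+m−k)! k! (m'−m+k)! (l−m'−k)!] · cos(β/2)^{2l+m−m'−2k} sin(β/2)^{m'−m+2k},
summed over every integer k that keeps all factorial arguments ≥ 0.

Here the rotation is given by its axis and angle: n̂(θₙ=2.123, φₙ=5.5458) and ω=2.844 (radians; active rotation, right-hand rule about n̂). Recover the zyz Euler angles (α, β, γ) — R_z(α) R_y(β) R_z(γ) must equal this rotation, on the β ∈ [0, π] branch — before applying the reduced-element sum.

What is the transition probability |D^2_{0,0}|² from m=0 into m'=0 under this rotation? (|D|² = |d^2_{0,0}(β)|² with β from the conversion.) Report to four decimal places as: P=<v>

P=0.0567

Axis–angle → zyz. n̂ = (sinθₙcosφₙ, sinθₙsinφₙ, cosθₙ) = (+0.630209, -0.572423, -0.524565), ω = 2.8440.
R = I cosω + sinω [n̂]ₓ + (1−cosω) n̂n̂ᵀ gives
  R = [-0.179175, -0.551824, -0.814486; -0.859449, -0.315111, +0.402558; -0.478795, +0.772137, -0.417804]
β = atan2(√(R₁₃²+R₂₃²), R₃₃) = 2.001823; α = atan2(R₂₃, R₁₃) mod 2π = 2.682558; γ = atan2(R₃₂, −R₃₁) mod 2π = 1.015735
Split into d^2_{0,0}(β=2.0018) × two z-phases.
With c≡cos(β/2)=0.539535 and s≡sin(β/2)=0.841963, N=[2·2·2·2]^{1/2}=4.000000
Admissible k: 0..2 (factorial args all ≥0)
  k=0: (−1)^0·4.0000/(4)·0.5395^4·0.8420^0 = +0.084738
  k=1: (−1)^1·4.0000/(1)·0.5395^2·0.8420^2 = -0.825440
  k=2: (−1)^2·4.0000/(4)·0.5395^0·0.8420^4 = +0.502542
d^2_{0,0}(2.0018) = +0.084738 -0.825440 +0.502542 = -0.238160
|D^2_{0,0}|² = |d^2_{0,0}(β)|² = (-0.238160)² = 0.056720 (the z-rotation phases have unit modulus)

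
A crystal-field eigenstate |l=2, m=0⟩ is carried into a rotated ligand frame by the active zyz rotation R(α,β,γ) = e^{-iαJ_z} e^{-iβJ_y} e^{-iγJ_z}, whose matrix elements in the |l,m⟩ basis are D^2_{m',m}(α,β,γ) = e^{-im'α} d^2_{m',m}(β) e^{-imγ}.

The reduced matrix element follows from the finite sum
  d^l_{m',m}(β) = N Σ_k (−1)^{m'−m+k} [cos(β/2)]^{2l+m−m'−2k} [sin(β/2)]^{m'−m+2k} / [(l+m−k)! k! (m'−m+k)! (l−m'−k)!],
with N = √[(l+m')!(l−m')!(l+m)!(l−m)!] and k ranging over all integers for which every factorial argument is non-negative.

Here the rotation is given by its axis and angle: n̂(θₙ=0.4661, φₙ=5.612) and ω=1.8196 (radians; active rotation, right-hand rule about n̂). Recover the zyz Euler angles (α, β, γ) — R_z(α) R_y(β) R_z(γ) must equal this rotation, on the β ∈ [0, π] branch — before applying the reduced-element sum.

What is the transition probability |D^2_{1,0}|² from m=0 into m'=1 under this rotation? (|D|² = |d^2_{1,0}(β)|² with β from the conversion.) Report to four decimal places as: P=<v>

P=0.3696

Axis–angle → zyz. n̂ = (sinθₙcosφₙ, sinθₙsinφₙ, cosθₙ) = (+0.351923, -0.279492, +0.893328), ω = 1.8196.
R = I cosω + sinω [n̂]ₓ + (1−cosω) n̂n̂ᵀ gives
  R = [-0.091898, -0.988400, +0.120912; +0.743240, -0.148893, -0.652246; +0.662683, +0.029927, +0.748302]
β = atan2(√(R₁₃²+R₂₃²), R₃₃) = 0.725298; α = atan2(R₂₃, R₁₃) mod 2π = 4.895686; γ = atan2(R₃₂, −R₃₁) mod 2π = 3.096464
First d^2_{1,0}(β=0.7253), then the phase factors e^{-i(1)α} and e^{-i(0)γ}:
Half-angle: c=0.934960, s=0.354752. N=√(6·1·2·2)=4.898979
k∈{0,1} keeps every argument non-negative
  k=0: (−1)^1·4.8990/(2)·0.9350^3·0.3548^1 = -0.710200
  k=1: (−1)^2·4.8990/(2)·0.9350^1·0.3548^3 = +0.102246
d^2_{1,0}(0.7253) = -0.710200 +0.102246 = -0.607954
|D^2_{1,0}|² = |d^2_{1,0}(β)|² = (-0.607954)² = 0.369608 (the z-rotation phases have unit modulus)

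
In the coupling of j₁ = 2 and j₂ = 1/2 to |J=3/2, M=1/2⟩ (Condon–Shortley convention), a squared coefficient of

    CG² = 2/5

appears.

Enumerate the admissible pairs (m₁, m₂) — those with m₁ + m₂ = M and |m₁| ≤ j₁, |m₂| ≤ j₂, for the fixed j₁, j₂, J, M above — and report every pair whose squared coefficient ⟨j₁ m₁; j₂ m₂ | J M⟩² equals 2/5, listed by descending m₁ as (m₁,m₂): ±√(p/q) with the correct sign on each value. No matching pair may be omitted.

Admissible pairs with m₁+m₂ = M = 1/2: (0,1/2), (1,-1/2)
  (m₁,m₂)=(1,-1/2): CG² = 3/5, CG = +√(3/5)
  (m₁,m₂)=(0,1/2): CG² = 2/5, CG = −√(2/5)   ← matches the target
Pairs with CG² = 2/5: (0,1/2): −√(2/5)

(0,1/2): −√(2/5)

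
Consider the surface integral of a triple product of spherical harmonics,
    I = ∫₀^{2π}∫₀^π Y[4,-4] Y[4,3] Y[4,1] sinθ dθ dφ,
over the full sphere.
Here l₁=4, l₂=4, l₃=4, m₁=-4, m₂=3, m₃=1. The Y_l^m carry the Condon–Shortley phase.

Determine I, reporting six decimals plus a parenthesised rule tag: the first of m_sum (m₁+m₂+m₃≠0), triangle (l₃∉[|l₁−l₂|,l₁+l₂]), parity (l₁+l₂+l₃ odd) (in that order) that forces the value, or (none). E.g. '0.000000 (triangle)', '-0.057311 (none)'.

-0.168431 (none)

m-sum 0 ✓  L=12 even ✓  0≤4≤8 ✓
Π(2lᵢ+1) = 9×9×9 = 729
triangle coeff Δ(4,4,4) = 1/450450
Σ_t [0,4]: t=0:+1/13824 t=1:−1/216 t=2:+1/64 t=3:−1/216 t=4:+1/13824 = 5/768
(3j)²=18/1001 [(4 4 4; 0 0 0)], sign=+1
Σ_t [4,4]: t=4:+1/3456 = 1/3456
(3j)²=35/1287 [(4 4 4; -4 3 1)], sign=-1
⇒ 4πI² = 7290/20449
I = (-1)√(7290/20449/(4π)) = -0.16843130
No selection rule forces the value: the integral is nonzero (none).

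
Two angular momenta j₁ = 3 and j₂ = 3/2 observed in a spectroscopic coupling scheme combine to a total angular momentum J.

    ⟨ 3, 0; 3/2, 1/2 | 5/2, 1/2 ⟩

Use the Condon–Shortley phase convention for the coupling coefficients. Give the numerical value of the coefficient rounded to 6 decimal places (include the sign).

j₁+j₂−J=2  J+j₁−j₂=4  J−j₁+j₂=1  j₁+j₂+J+1=8
(j₁±m₁, j₂±m₂, J±M) = (3,3,2,1,3,2)
P² = 216/35
sum k=1..2:
  [1] −1/4 = -1/4
  [2] +1/12 = 1/12
S = -1/6
C² = P²·S² = 6/35 ; C = -0.414039

−√(6/35) ≈ -0.414039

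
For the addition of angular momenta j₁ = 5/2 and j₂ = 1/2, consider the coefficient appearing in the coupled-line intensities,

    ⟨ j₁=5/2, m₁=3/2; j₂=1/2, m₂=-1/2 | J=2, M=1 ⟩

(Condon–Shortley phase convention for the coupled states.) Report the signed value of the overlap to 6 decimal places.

+√(2/3) ≈ +0.816497

triangle: 1!*4!*0!/6! = 24/720
(j±m)!: 4!*1!*0!*1!*3!*1! = 144
prefactor² = (2J+1)*Δ*N² = 24
  k=0: +1/(0!*1!*1!*0!*3!*0!) = 1/6
Σ = 1/6  ⇒  CG² = 24*(1/6)² = 2/3
CG = +√(2/3) = +0.816497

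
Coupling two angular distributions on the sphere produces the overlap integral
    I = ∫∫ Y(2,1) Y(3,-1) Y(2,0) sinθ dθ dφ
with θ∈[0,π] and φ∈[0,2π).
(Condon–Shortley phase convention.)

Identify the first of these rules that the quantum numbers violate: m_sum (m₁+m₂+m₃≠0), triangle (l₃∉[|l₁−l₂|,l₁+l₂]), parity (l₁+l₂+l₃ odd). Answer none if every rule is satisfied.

parity

m₁+m₂+m₃ = 1 − 1 + 0 = 0  ✓
triangle: |2−3|=1 ≤ l₃=2 ≤ 2+3=5  ✓
parity: l₁+l₂+l₃ = 7 is odd  ✗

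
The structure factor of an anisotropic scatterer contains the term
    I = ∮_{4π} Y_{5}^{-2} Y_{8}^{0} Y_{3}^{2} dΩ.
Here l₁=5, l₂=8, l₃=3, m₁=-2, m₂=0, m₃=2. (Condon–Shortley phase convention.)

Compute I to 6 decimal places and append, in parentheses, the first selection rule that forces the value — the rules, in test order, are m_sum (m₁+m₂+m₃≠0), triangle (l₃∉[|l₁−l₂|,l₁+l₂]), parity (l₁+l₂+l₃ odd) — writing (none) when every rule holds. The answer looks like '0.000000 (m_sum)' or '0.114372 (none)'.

m-sum 0 ✓  L=16 even ✓  3≤3≤13 ✓
Π(2lᵢ+1) = 11×17×7 = 1309
triangle coeff Δ(5,8,3) = 1/136136
Σ_t [5,5]: t=5:−1/518400 = -1/518400
(3j)²=56/2431 [(5 8 3; 0 0 0)], sign=+1
Σ_t [7,7]: t=7:−1/3628800 = -1/3628800
(3j)²=8/2431 [(5 8 3; -2 0 2)], sign=+1
⇒ 4πI² = 3136/31603
I = (+1)√(3136/31603/(4π)) = 0.08886258
No selection rule forces the value: the integral is nonzero (none).

0.088863 (none)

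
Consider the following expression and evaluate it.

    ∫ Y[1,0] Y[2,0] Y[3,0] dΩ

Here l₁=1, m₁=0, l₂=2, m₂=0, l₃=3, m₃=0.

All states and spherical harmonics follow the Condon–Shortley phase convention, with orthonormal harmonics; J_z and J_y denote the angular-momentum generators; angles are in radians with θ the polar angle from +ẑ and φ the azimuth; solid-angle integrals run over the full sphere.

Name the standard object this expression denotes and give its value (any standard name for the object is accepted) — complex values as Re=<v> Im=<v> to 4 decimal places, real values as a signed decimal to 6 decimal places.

This is a Gaunt coefficient — the integral of a triple product of spherical harmonics over the sphere.
Checks pass: Σm=0; 6 even; l₃=3∈[1,3].
(2·1+1)(2·2+1)(2·3+1) = 105
Δ: 0! 2! 4! / 7! → 1/105
sum: t=0:+1/4 = 1/4
3j²(1 2 3; 0 0 0) = Δ·Π!·Σ² = 3/35  (sign -1)
(m-triple is (0,0,0) — same symbol as above.)
combine: 4πI² = 105·3/35·3/35 = 27/35
take √, sign +1: I = 0.24776670

Gaunt coefficient, +0.247767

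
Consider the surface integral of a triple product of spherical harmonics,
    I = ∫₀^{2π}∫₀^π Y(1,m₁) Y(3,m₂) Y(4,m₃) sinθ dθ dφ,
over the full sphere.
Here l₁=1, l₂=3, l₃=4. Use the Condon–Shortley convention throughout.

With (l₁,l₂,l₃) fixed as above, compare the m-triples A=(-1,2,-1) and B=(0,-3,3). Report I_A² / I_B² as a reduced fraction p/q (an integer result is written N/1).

l's match ⇒ only the (l;m) 3-j factors differ between A and B.
A: triangle coeff Δ(1,3,4) = 1/252; Σ_t [0,0]: t=0:+1/240 = 1/240; (3j)²=1/84 [(1 3 4; -1 2 -1)], sign=-1
B: triangle coeff Δ(1,3,4) = 1/252; Σ_t [0,0]: t=0:+1/720 = 1/720; (3j)²=1/36 [(1 3 4; 0 -3 3)], sign=-1
I_A²/I_B² = (1/84)/(1/36) = 3/7

3/7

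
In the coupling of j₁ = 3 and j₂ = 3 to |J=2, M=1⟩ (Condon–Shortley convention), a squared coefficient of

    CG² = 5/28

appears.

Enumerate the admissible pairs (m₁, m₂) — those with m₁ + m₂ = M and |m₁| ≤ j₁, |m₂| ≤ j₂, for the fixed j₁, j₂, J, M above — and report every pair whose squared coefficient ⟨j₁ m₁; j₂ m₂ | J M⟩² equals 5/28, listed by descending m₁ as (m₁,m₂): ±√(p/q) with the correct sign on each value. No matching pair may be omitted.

Admissible pairs with m₁+m₂ = M = 1: (-2,3), (-1,2), (0,1), (1,0), (2,-1), (3,-2)
  (m₁,m₂)=(3,-2): CG² = 25/84, CG = +√(25/84)
  (m₁,m₂)=(2,-1): CG² = 5/28, CG = −√(5/28)   ← matches the target
  (m₁,m₂)=(1,0): CG² = 1/42, CG = +√(1/42)
  (m₁,m₂)=(0,1): CG² = 1/42, CG = +√(1/42)
  (m₁,m₂)=(-1,2): CG² = 5/28, CG = −√(5/28)   ← matches the target
  (m₁,m₂)=(-2,3): CG² = 25/84, CG = +√(25/84)
Pairs with CG² = 5/28: (2,-1): −√(5/28); (-1,2): −√(5/28)

(2,-1): −√(5/28); (-1,2): −√(5/28)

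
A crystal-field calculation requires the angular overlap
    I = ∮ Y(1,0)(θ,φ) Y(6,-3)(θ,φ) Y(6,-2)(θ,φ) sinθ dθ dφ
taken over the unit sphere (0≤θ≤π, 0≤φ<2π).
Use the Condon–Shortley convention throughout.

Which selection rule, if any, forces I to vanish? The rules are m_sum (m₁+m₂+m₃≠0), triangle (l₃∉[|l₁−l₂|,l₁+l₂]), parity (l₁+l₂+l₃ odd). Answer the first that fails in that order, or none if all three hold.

Σmᵢ = -5  ✗
l₃∈[|l₁−l₂|,l₁+l₂]=[5,7], have l₃=6
Σlᵢ = 13 ⇒ odd

m_sum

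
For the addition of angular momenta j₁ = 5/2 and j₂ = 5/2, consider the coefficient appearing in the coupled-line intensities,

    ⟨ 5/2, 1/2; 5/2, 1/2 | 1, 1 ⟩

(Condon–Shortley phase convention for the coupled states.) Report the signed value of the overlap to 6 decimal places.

+0.507093  (= +√(9/35))

√[3·4!1!1!/7! · 3!2!3!2!2!0!] = √(144/35)
  +(−1)^2/∏(2,2,0,1,1,0)! = 1/4  (running 1/4)
⟨..|..⟩ = √(144/35)·(1/4) = +0.507093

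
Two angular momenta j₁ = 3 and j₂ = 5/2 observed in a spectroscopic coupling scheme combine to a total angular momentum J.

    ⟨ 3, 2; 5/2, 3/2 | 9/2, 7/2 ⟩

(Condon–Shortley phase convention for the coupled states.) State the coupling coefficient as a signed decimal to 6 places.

j₁+j₂−J=1  J+j₁−j₂=5  J−j₁+j₂=4  j₁+j₂+J+1=11
(j₁±m₁, j₂±m₂, J±M) = (5,1,4,1,8,1)
P² = 921600/11
sum k=0..1:
  [0] +1/576 = 1/576
  [1] −1/720 = -1/720
S = 1/2880
C² = P²·S² = 1/99 ; C = +0.100504

+0.100504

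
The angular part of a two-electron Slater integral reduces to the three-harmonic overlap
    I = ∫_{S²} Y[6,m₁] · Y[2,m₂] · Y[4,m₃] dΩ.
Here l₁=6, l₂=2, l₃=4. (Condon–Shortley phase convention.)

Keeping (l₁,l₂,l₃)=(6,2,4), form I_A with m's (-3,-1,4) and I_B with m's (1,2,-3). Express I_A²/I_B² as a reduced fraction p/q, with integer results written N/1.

Shared (l₁,l₂,l₃)=(6,2,4): N and (l;000)² cancel in I_A²/I_B².
A: Δ = 4!·8!·0!/13! = 1/6435; Racah Σ t=1..1: t=1:−1/241920 = -1/241920; ⇒ 3j(6 2 4; -3 -1 4)² = 1/715, sgn -1
B: Δ = 4!·8!·0!/13! = 1/6435; Racah Σ t=4..4: t=4:+1/120960 = 1/120960; ⇒ 3j(6 2 4; 1 2 -3)² = 1/1287, sgn -1
I_A²/I_B² = (1/715)/(1/1287) = 9/5

9/5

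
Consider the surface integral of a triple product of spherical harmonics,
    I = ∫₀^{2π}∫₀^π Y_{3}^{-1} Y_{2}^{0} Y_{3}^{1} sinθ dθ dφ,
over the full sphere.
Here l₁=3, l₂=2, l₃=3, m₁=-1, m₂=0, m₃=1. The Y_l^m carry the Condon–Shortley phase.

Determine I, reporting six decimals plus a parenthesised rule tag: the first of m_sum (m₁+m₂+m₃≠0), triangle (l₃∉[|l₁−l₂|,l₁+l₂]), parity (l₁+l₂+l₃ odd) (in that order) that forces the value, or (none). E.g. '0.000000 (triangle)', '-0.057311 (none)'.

-0.126157 (none)

Rules hold: Σm=0, L=8 even, 1≤3≤5.
N = 7·5·7 = 245
Δ = 2!·4!·2!/9! = 1/3780
Racah Σ t=0..2: t=0:+1/24 t=1:−1/4 t=2:+1/24 = -1/6
⇒ 3j(3 2 3; 0 0 0)² = 4/105, sgn +1
Racah Σ t=0..2: t=0:+1/96 t=1:−1/6 t=2:+1/16 = -3/32
⇒ 3j(3 2 3; -1 0 1)² = 3/140, sgn -1
4πI² = N·(3j₀)²·(3jₘ)² = 1/5
I = -1·√(0.2/4π) = -0.12615663
No selection rule forces the value: the integral is nonzero (none).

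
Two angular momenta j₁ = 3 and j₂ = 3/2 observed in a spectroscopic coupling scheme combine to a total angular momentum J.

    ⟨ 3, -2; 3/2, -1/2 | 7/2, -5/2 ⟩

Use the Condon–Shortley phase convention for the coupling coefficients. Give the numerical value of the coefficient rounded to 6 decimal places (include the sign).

j₁+j₂−J=1  J+j₁−j₂=5  J−j₁+j₂=2  j₁+j₂+J+1=9
(j₁±m₁, j₂±m₂, J±M) = (1,5,1,2,1,6)
P² = 6400/7
sum k=0..1:
  [0] +1/120 = 1/120
  [1] −1/48 = -1/48
S = -1/80
C² = P²·S² = 1/7 ; C = -0.377964

−√(1/7) = -0.377964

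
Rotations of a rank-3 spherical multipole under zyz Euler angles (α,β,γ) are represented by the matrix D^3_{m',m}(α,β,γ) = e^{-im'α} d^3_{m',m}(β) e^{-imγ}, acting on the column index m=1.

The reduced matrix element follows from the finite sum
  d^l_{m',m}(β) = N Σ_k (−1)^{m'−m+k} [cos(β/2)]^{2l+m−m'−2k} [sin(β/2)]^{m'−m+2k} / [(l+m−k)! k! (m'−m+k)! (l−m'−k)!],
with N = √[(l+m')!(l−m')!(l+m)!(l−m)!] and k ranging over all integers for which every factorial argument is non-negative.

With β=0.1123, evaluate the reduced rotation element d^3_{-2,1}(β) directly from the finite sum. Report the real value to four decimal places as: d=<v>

d=0.0011

d^3_{-2,1}(β=0.1123) via the finite sum:
With c≡cos(β/2)=0.998424 and s≡sin(β/2)=0.056120, N=[1·120·24·2]^{1/2}=75.894664
k: max(0,(1)−(-2))=3 … min(3+(1),3−(-2))=4
  k=3: (−1)^0·75.8947/(12)·0.9984^3·0.0561^3 = +0.001113
  k=4: (−1)^1·75.8947/(24)·0.9984^1·0.0561^5 = -0.000002
d^3_{-2,1}(0.1123) = +0.001113 -0.000002 = +0.001111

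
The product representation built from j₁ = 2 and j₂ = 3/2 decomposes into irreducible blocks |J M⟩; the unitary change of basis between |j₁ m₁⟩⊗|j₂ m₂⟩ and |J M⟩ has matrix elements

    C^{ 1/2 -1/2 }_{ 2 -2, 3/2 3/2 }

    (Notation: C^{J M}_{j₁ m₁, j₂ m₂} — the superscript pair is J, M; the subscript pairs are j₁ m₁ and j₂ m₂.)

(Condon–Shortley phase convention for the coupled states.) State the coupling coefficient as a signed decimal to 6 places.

triangle: 3!·1!·0!/5! = 6/120
(j±m)!: 0!·4!·3!·0!·0!·1! = 144
prefactor² = (2J+1)·Δ·N² = 72/5
  k=3: −1/(3!·0!·1!·0!·0!·0!) = -1/6
Σ = -1/6  ⇒  CG² = 72/5·(-1/6)² = 2/5
CG = −√(2/5) = -0.632456

−√(2/5) = -0.632456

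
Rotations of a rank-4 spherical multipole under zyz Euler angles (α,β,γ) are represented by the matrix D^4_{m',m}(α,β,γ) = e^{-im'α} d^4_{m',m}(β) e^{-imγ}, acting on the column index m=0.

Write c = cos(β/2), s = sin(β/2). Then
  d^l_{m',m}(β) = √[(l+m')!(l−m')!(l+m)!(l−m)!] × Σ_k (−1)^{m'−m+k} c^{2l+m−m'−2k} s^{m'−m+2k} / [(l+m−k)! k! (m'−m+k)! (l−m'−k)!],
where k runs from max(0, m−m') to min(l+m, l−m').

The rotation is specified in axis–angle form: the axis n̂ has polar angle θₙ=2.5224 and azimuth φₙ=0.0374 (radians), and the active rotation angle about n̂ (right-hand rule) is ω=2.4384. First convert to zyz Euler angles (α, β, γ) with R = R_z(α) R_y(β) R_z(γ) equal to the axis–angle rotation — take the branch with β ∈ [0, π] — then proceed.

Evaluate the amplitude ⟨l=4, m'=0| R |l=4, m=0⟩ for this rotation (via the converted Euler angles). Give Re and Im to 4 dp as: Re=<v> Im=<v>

Re=-0.1247 Im=0.0000

Axis–angle → zyz. n̂ = (sinθₙcosφₙ, sinθₙsinφₙ, cosθₙ) = (+0.579972, +0.021701, -0.814347), ω = 2.4384.
R = I cosω + sinω [n̂]ₓ + (1−cosω) n̂n̂ᵀ gives
  R = [-0.169839, +0.548789, -0.818526; -0.504416, -0.761951, -0.406195; -0.846592, +0.343890, +0.406227]
β = atan2(√(R₁₃²+R₂₃²), R₃₃) = 1.152475; α = atan2(R₂₃, R₁₃) mod 2π = 3.602237; γ = atan2(R₃₂, −R₃₁) mod 2π = 0.385844
First d^4_{0,0}(β=1.1525), then the phase factors e^{-i(0)α} and e^{-i(0)γ}:
With c≡cos(β/2)=0.838519 and s≡sin(β/2)=0.544873, N=[24·24·24·24]^{1/2}=576.000000
k: max(0,(0)−(0))=0 … min(4+(0),4−(0))=4
  k=0: (−1)^0·576.0000/(576)·0.8385^8·0.5449^0 = +0.244401
  k=1: (−1)^1·576.0000/(36)·0.8385^6·0.5449^2 = -1.651151
  k=2: (−1)^2·576.0000/(16)·0.8385^4·0.5449^4 = +1.568679
  k=3: (−1)^3·576.0000/(36)·0.8385^2·0.5449^6 = -0.294385
  k=4: (−1)^4·576.0000/(576)·0.8385^0·0.5449^8 = +0.007769
d^4_{0,0}(1.1525) = +0.244401 -1.651151 +1.568679 -0.294385 +0.007769 = -0.124688
Phases: e^{-i·(0)·3.6022}=+1.000000+0.000000i, e^{-i·(0)·0.3858}=+1.000000+0.000000i ⇒ D=-0.124688+0.000000i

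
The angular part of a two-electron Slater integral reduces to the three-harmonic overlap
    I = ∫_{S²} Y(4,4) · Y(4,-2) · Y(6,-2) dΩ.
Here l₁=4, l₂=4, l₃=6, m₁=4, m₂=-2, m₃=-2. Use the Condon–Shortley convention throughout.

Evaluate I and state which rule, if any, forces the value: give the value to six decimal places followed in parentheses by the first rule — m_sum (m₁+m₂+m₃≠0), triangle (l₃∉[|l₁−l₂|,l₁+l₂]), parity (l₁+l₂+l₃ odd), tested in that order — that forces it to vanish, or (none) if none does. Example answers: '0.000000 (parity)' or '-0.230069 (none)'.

Checks pass: Σm=0; 14 even; l₃=6∈[0,8].
(2·4+1)(2·4+1)(2·6+1) = 1053
Δ: 2! 6! 6! / 15! → 1/1261260
sum: t=0:+1/4608 t=1:−1/1296 t=2:+1/4608 = -7/20736
3j²(4 4 6; 0 0 0) = Δ·Π!·Σ² = 20/1287  (sign -1)
sum: t=0:+1/69120 = 1/69120
3j²(4 4 6; 4 -2 -2) = Δ·Π!·Σ² = 4/429  (sign +1)
combine: 4πI² = 1053·20/1287·4/429 = 240/1573
take √, sign -1: I = -0.11018851
No selection rule forces the value: the integral is nonzero (none).

-0.110189 (none)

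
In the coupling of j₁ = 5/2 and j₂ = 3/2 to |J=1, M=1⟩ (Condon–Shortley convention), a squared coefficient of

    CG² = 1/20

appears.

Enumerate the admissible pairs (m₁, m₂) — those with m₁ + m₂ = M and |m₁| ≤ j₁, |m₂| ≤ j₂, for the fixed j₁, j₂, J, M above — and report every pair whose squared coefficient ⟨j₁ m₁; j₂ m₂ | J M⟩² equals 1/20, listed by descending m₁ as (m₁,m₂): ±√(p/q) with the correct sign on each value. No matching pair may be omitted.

Admissible pairs with m₁+m₂ = M = 1: (-1/2,3/2), (1/2,1/2), (3/2,-1/2), (5/2,-3/2)
  (m₁,m₂)=(5/2,-3/2): CG² = 1/2, CG = +√(1/2)
  (m₁,m₂)=(3/2,-1/2): CG² = 3/10, CG = −√(3/10)
  (m₁,m₂)=(1/2,1/2): CG² = 3/20, CG = +√(3/20)
  (m₁,m₂)=(-1/2,3/2): CG² = 1/20, CG = −√(1/20)   ← matches the target
Pairs with CG² = 1/20: (-1/2,3/2): −√(1/20)

(-1/2,3/2): −√(1/20)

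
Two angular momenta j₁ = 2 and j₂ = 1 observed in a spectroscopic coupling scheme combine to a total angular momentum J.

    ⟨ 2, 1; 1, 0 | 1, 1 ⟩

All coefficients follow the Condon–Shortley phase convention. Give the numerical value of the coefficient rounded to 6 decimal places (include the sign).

−√(3/10) = -0.547723

j₁+j₂−J=2  J+j₁−j₂=2  J−j₁+j₂=0  j₁+j₂+J+1=5
(j₁±m₁, j₂±m₂, J±M) = (3,1,1,1,2,0)
P² = 6/5
sum k=1..1:
  [1] −1/2 = -1/2
S = -1/2
C² = P²·S² = 3/10 ; C = -0.547723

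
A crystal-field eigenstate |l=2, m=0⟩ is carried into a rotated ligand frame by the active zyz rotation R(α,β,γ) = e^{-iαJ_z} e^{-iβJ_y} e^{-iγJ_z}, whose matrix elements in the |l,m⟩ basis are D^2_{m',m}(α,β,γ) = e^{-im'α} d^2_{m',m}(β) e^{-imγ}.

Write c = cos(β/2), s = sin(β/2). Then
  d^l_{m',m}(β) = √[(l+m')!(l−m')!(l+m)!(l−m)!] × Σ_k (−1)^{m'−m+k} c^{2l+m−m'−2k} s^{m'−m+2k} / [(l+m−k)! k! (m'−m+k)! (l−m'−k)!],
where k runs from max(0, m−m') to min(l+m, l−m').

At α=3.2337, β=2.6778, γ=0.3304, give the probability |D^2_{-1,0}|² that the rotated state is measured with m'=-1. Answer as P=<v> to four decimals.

First d^2_{-1,0}(β=2.6778), then the phase factors e^{-i(-1)α} and e^{-i(0)γ}:
Half-angle: c=0.229824, s=0.973232. N=√(1·6·2·2)=4.898979
Admissible k: 1..2 (factorial args all ≥0)
  k=1: (−1)^0·4.8990/(2)·0.2298^3·0.9732^1 = +0.028938
  k=2: (−1)^1·4.8990/(2)·0.2298^1·0.9732^3 = -0.518943
d^2_{-1,0}(2.6778) = +0.028938 -0.518943 = -0.490005
|D^2_{-1,0}|² = |d^2_{-1,0}(β)|² = (-0.490005)² = 0.240104 (the z-rotation phases have unit modulus)

P=0.2401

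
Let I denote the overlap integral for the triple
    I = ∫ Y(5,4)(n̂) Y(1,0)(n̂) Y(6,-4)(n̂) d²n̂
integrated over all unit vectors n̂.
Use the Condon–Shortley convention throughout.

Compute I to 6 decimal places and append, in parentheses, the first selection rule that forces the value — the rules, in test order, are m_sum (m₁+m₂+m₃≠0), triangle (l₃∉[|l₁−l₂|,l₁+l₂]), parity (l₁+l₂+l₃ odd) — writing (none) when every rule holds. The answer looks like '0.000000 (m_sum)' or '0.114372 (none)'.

0.182727 (none)

m-sum 0 ✓  L=12 even ✓  4≤6≤6 ✓
Π(2lᵢ+1) = 11×3×13 = 429
triangle coeff Δ(5,1,6) = 1/858
Σ_t [0,0]: t=0:+1/14400 = 1/14400
(3j)²=6/143 [(5 1 6; 0 0 0)], sign=+1
Σ_t [0,0]: t=0:+1/362880 = 1/362880
(3j)²=10/429 [(5 1 6; 4 0 -4)], sign=+1
⇒ 4πI² = 60/143
I = (+1)√(60/143/(4π)) = 0.18272698
No selection rule forces the value: the integral is nonzero (none).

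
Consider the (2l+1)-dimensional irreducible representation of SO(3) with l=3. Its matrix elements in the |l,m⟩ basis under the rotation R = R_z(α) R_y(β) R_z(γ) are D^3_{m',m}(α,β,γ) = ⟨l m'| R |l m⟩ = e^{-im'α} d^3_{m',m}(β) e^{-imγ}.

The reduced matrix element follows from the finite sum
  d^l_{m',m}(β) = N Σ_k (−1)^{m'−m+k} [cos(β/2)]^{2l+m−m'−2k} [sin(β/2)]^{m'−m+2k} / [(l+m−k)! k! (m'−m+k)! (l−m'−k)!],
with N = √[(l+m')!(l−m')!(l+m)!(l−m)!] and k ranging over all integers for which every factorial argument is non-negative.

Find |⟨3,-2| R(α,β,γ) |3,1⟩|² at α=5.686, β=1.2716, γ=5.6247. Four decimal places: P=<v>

Split into d^3_{-2,1}(β=1.2716) × two z-phases.
With c≡cos(β/2)=0.804597 and s≡sin(β/2)=0.593821, N=[1·120·24·2]^{1/2}=75.894664
The bounds max(0,m−m')=3 and min(l+m,l−m')=4 give 2 terms
  k=3: (−1)^0·75.8947/(12)·0.8046^3·0.5938^3 = +0.689815
  k=4: (−1)^1·75.8947/(24)·0.8046^1·0.5938^5 = -0.187870
d^3_{-2,1}(1.2716) = +0.689815 -0.187870 = +0.501945
|D^3_{-2,1}|² = |d^3_{-2,1}(β)|² = (+0.501945)² = 0.251949 (the z-rotation phases have unit modulus)

P=0.2519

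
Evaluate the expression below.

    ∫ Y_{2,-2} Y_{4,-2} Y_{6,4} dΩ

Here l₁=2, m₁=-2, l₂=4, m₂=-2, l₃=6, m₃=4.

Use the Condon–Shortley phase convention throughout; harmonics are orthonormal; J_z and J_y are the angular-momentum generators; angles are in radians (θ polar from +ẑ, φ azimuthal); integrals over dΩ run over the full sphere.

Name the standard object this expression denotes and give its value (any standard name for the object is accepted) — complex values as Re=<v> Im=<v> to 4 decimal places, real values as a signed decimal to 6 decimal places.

Gaunt coefficient, +0.230476

This is a Gaunt coefficient — the integral of a triple product of spherical harmonics over the sphere.
Rules hold: Σm=0, L=12 even, 2≤6≤6.
N = 5·9·13 = 585
Δ = 0!·4!·8!/13! = 1/6435
Racah Σ t=0..0: t=0:+1/2304 = 1/2304
⇒ 3j(2 4 6; 0 0 0)² = 5/143, sgn +1
Racah Σ t=0..0: t=0:+1/34560 = 1/34560
⇒ 3j(2 4 6; -2 -2 4)² = 14/429, sgn +1
4πI² = N·(3j₀)²·(3jₘ)² = 1050/1573
I = +1·√(0.667514/4π) = 0.23047581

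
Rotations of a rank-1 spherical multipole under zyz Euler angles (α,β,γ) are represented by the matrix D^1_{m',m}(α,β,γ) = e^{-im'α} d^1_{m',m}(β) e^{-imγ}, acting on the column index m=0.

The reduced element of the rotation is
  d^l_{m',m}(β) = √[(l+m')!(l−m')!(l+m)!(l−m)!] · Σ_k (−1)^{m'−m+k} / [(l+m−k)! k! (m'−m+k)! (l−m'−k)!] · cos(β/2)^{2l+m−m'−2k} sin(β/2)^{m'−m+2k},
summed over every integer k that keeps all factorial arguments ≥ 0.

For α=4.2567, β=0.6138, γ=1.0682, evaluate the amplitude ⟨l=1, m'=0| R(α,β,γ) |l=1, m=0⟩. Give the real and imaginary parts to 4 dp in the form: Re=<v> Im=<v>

First d^1_{0,0}(β=0.6138), then the phase factors e^{-i(0)α} and e^{-i(0)γ}:
With c≡cos(β/2)=0.953275 and s≡sin(β/2)=0.302105, N=[1·1·1·1]^{1/2}=1.000000
k: max(0,(0)−(0))=0 … min(1+(0),1−(0))=1
  k=0: (−1)^0·1.0000/(1)·0.9533^2·0.3021^0 = +0.908733
  k=1: (−1)^1·1.0000/(1)·0.9533^0·0.3021^2 = -0.091267
d^1_{0,0}(0.6138) = +0.908733 -0.091267 = +0.817465
D = (+1.000000+0.000000i)·(+0.817465)·(+1.000000+0.000000i) = +0.817465+0.000000i

Re=0.8175 Im=0.0000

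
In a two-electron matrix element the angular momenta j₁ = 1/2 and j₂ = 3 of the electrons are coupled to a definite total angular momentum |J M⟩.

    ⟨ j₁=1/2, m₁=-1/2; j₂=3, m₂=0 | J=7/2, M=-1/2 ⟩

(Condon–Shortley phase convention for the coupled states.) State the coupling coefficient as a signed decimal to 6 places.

+√(4/7) ≈ +0.755929

triangle: 0!·1!·6!/8! = 720/40320
(j±m)!: 0!·1!·3!·3!·3!·4! = 5184
prefactor² = (2J+1)·Δ·N² = 5184/7
  k=0: +1/(0!·0!·1!·3!·0!·3!) = 1/36
Σ = 1/36  ⇒  CG² = 5184/7·(1/36)² = 4/7
CG = +√(4/7) = +0.755929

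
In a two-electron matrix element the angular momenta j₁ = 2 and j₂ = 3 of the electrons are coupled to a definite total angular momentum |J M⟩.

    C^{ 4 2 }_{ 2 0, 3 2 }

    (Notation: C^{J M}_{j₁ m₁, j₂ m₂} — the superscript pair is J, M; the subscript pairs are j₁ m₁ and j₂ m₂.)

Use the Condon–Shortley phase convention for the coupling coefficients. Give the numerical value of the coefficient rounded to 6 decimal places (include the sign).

-0.585540

triangle: 1!×3!×5!/10! = 720/3628800
(j±m)!: 2!×2!×5!×1!×6!×2! = 691200
prefactor² = (2J+1)×Δ×N² = 8640/7
  k=0: +1/(0!×1!×2!×5!×1!×0!) = 1/240
  k=1: −1/(1!×0!×1!×4!×2!×1!) = -1/48
Σ = -1/60  ⇒  CG² = 8640/7×(-1/60)² = 12/35
CG = −√(12/35) = -0.585540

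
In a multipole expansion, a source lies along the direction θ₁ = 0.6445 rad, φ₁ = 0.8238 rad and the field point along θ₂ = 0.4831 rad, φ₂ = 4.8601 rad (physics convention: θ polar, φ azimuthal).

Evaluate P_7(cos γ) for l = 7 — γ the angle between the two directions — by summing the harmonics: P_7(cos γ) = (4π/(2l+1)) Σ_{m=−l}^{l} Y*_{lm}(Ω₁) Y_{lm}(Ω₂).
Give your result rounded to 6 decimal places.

0.280033

Term-by-term m-sum for l=7 (normalisation 4π/15 = 0.837758):
  [-7]  conj(Y_{7,-7})(Ω₁) = +0.012285-0.006978i ; Y_{7,-7}(Ω₂) = -0.002006-0.001194i ; Δ = -0.000033-0.000001i
  [-6]  conj(Y_{7,-6})(Ω₁) = +0.016064-0.068482i ; Y_{7,-6}(Ω₂) = -0.010526+0.012897i ; Δ = +0.000714+0.000928i
  [-5]  conj(Y_{7,-5})(Ω₁) = -0.117367-0.174012i ; Y_{7,-5}(Ω₂) = +0.049129+0.053961i ; Δ = +0.003624-0.014882i
  [-4]  conj(Y_{7,-4})(Ω₁) = -0.400904-0.062071i ; Y_{7,-4}(Ω₂) = +0.180807-0.121281i ; Δ = -0.080014+0.037399i
  [-3]  conj(Y_{7,-3})(Ω₁) = -0.361403+0.286437i ; Y_{7,-3}(Ω₂) = -0.186326-0.392584i ; Δ = +0.179789+0.088511i
  [-2]  conj(Y_{7,-2})(Ω₁) = -0.010748+0.139670i ; Y_{7,-2}(Ω₂) = -0.477102+0.145195i ; Δ = -0.015151-0.068198i
  [-1]  conj(Y_{7,-1})(Ω₁) = -0.232560-0.251144i ; Y_{7,-1}(Ω₂) = +0.014622+0.098271i ; Δ = +0.021280-0.026526i
  [+0]  conj(Y_{7,0})(Ω₁) = -0.259278-0.000000i ; Y_{7,0}(Ω₂) = -0.439100+0.000000i ; Δ = +0.113849+0.000000i
  [+1]  conj(Y_{7,1})(Ω₁) = +0.232560-0.251144i ; Y_{7,1}(Ω₂) = -0.014622+0.098271i ; Δ = +0.021280+0.026526i
  [+2]  conj(Y_{7,2})(Ω₁) = -0.010748-0.139670i ; Y_{7,2}(Ω₂) = -0.477102-0.145195i ; Δ = -0.015151+0.068198i
  [+3]  conj(Y_{7,3})(Ω₁) = +0.361403+0.286437i ; Y_{7,3}(Ω₂) = +0.186326-0.392584i ; Δ = +0.179789-0.088511i
  [+4]  conj(Y_{7,4})(Ω₁) = -0.400904+0.062071i ; Y_{7,4}(Ω₂) = +0.180807+0.121281i ; Δ = -0.080014-0.037399i
  [+5]  conj(Y_{7,5})(Ω₁) = +0.117367-0.174012i ; Y_{7,5}(Ω₂) = -0.049129+0.053961i ; Δ = +0.003624+0.014882i
  [+6]  conj(Y_{7,6})(Ω₁) = +0.016064+0.068482i ; Y_{7,6}(Ω₂) = -0.010526-0.012897i ; Δ = +0.000714-0.000928i
  [+7]  conj(Y_{7,7})(Ω₁) = -0.012285-0.006978i ; Y_{7,7}(Ω₂) = +0.002006-0.001194i ; Δ = -0.000033+0.000001i
Total Σ_m = +0.334265-0.000000i. Multiply by 0.837758: +0.280033-0.000000i. P_7(cos γ) = 0.280033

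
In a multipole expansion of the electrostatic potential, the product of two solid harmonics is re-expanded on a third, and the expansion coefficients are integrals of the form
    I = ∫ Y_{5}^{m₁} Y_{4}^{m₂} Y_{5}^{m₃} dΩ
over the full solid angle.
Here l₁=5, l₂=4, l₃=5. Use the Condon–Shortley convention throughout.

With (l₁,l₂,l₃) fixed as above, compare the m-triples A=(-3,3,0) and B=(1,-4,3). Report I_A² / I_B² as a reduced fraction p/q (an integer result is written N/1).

Shared (l₁,l₂,l₃)=(5,4,5): N and (l;000)² cancel in I_A²/I_B².
A: Δ = 4!·6!·4!/15! = 1/3153150; Racah Σ t=3..4: t=3:−1/17280 t=4:+1/6912 = 1/11520; ⇒ 3j(5 4 5; -3 3 0)² = 2/143, sgn -1
B: Δ = 4!·6!·4!/15! = 1/3153150; Racah Σ t=0..0: t=0:+1/27648 = 1/27648; ⇒ 3j(5 4 5; 1 -4 3)² = 10/429, sgn +1
I_A²/I_B² = (2/143)/(10/429) = 3/5

3/5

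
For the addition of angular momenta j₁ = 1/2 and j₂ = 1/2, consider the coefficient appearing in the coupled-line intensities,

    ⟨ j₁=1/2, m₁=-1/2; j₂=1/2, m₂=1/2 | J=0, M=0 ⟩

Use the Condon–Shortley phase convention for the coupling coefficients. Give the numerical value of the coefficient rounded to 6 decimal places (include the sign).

-0.707107

triangle: 1!×0!×0!/2! = 1/2
(j±m)!: 0!×1!×1!×0!×0!×0! = 1
prefactor² = (2J+1)×Δ×N² = 1/2
  k=1: −1/(1!×0!×0!×0!×0!×0!) = -1
Σ = -1  ⇒  CG² = 1/2×(-1)² = 1/2
CG = −√(1/2) = -0.707107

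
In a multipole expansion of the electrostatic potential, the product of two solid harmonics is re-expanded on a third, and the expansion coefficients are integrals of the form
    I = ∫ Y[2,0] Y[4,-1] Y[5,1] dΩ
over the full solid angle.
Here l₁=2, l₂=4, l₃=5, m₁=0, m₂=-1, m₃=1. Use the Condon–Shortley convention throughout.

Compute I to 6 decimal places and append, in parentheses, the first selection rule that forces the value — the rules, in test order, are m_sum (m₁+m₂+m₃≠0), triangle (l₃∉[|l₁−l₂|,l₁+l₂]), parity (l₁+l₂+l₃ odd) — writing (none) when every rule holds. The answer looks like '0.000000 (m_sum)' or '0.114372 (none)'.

l₁+l₂+l₃=11 is odd: 3j(l;000)=0 ⇒ I=0

0.000000 (parity)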